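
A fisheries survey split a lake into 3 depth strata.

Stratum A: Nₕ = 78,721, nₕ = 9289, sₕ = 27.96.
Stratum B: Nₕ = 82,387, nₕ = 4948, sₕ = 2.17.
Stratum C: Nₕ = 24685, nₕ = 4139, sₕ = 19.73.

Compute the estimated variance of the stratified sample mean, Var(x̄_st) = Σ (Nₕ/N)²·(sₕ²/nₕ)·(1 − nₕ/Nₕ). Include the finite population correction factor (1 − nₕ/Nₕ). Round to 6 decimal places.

N = 185793; Wₕ = Nₕ/N.
stratum A: (78721/185793)²·27.96²/9289·(1 − 9289/78721) = 0.013325912
stratum B: (82387/185793)²·2.17²/4948·(1 − 4948/82387) = 0.000175893
stratum C: (24685/185793)²·19.73²/4139·(1 − 4139/24685) = 0.001381849
Sum = 0.014883654 → 0.014884.

0.014884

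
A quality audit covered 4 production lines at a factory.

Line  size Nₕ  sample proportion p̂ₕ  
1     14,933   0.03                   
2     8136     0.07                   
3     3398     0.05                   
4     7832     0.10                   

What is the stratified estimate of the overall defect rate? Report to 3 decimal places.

Wₕ = Nₕ/N with N = 34299: 0.4354, 0.2372, 0.0991, 0.2283.
p̂_st = 0.4354·0.03 + 0.2372·0.07 + 0.0991·0.05 + 0.2283·0.10 ≈ 0.05745... → 0.057.

0.057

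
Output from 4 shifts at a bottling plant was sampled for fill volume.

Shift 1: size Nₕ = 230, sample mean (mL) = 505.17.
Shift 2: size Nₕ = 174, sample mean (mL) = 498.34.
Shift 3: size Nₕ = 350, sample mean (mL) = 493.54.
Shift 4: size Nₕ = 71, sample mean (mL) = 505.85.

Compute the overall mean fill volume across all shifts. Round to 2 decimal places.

x̄_st = (Σ Nₕx̄ₕ) / (Σ Nₕ) = (230·505.17 + 174·498.34 + 350·493.54 + 71·505.85) / 825
= 411554.61 / 825 = 498.8541... → 498.85.

498.85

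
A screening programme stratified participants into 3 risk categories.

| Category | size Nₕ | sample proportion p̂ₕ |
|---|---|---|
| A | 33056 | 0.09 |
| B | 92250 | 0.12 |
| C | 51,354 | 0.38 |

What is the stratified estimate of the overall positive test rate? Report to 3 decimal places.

0.190

Wₕ = Nₕ/N with N = 176660: 0.1871, 0.5222, 0.2907.
p̂_st = 0.1871·0.09 + 0.5222·0.12 + 0.2907·0.38 ≈ 0.18997... → 0.190.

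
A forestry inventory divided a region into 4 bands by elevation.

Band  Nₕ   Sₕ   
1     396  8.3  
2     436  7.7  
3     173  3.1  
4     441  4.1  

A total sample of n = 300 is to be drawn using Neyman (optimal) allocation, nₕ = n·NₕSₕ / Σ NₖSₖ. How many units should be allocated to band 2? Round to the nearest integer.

1: NₕSₕ = 396·8.3 = 3286.8
2: NₕSₕ = 436·7.7 = 3357.2
3: NₕSₕ = 173·3.1 = 536.3
4: NₕSₕ = 441·4.1 = 1808.1
Σ NₕSₕ = 8988.4.
n_2 = 300·3357.2/8988.4 = 112.051... → 112.

112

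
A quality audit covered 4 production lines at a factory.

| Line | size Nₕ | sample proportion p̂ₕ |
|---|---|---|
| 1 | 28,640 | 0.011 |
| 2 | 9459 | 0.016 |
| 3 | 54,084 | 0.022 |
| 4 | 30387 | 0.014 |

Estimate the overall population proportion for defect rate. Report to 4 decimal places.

0.0170

Wₕ = Nₕ/N with N = 122570: 0.2337, 0.0772, 0.4412, 0.2479.
p̂_st = 0.2337·0.011 + 0.0772·0.016 + 0.4412·0.022 + 0.2479·0.014 ≈ 0.016983... → 0.0170.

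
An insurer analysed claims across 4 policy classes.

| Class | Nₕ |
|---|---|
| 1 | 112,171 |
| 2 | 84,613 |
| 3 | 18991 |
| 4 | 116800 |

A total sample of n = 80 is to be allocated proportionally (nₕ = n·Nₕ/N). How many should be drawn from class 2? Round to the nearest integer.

20

N = 112171 + 84613 + 18991 + 116800 = 332575.
n_2 = 80·84613/332575 = 20.353... → 20.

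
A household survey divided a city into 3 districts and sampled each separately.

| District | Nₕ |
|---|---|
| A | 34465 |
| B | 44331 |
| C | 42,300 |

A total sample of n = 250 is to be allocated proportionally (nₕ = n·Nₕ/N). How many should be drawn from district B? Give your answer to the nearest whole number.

Share of district B = 44331/121096 = 0.36608.
Allocate 250 × 0.36608 = 91.520... → 92.

92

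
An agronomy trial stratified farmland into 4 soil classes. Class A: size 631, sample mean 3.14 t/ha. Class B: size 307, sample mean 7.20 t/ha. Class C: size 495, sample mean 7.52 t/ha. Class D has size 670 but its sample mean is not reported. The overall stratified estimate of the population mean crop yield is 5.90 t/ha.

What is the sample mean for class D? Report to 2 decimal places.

Σ Nₕx̄ₕ = N·μ, so 670·x̄_D = 2103·5.90 − (631·3.14 + 307·7.20 + 495·7.52).
= 12407.7 − 7914.14 = 4493.56.
x̄_D = 4493.56 / 670 = 6.7068... → 6.71.

6.71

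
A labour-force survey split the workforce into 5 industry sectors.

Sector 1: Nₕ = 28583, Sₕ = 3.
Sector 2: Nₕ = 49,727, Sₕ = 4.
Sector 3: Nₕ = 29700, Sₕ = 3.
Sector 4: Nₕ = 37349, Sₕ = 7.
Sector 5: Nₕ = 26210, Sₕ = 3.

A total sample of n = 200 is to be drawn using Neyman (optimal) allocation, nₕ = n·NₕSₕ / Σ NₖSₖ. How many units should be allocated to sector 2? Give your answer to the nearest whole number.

1: NₕSₕ = 28583·3 = 85749
2: NₕSₕ = 49727·4 = 198908
3: NₕSₕ = 29700·3 = 89100
4: NₕSₕ = 37349·7 = 261443
5: NₕSₕ = 26210·3 = 78630
Σ NₕSₕ = 713830.
n_2 = 200·198908/713830 = 55.730... → 56.

56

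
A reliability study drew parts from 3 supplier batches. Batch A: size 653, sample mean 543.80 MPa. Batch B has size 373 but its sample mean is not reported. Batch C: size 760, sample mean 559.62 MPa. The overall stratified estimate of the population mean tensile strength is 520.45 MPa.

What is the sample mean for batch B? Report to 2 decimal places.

399.76

Σ Nₕx̄ₕ = N·μ, so 373·x̄_B = 1786·520.45 − (653·543.80 + 760·559.62).
= 929523.7 − 780412.6 = 149111.1.
x̄_B = 149111.1 / 373 = 399.7617... → 399.76.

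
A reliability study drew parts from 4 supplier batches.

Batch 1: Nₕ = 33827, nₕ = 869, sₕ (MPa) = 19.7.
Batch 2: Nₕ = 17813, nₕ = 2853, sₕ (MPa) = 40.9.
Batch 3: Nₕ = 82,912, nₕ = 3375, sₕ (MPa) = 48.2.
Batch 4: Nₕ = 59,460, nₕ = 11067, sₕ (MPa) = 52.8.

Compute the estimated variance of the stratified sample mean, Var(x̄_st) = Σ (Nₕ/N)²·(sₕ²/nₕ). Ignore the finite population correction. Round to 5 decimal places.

0.16790

N = 194012; Wₕ = Nₕ/N.
batch 1: (33827/194012)²·19.7²/869 = 0.01357633
batch 2: (17813/194012)²·40.9²/2853 = 0.00494267
batch 3: (82912/194012)²·48.2²/3375 = 0.12571813
batch 4: (59460/194012)²·52.8²/11067 = 0.02366086
Sum = 0.16789799 → 0.16790.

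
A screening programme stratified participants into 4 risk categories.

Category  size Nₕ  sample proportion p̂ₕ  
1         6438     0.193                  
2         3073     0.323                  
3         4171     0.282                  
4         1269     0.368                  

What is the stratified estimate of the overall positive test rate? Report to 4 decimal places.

N = 6438 + 3073 + 4171 + 1269 = 14951.
Overall proportion = Σ (Nₕ/N)·p̂ₕ.
Σ Nₕp̂ₕ = 1242.534 + 992.579 + 1176.222 + 466.992 = 3878.327.
3878.327 / 14951 = 0.259403... → 0.2594.

0.2594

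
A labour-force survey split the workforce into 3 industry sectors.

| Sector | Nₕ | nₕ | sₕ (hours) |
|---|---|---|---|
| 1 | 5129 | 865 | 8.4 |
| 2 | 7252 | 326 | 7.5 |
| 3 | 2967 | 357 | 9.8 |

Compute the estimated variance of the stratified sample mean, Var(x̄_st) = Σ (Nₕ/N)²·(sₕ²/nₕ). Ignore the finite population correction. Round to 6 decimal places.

N = 15348; Wₕ = Nₕ/N.
sector 1: (5129/15348)²·8.4²/865 = 0.009109704
sector 2: (7252/15348)²·7.5²/326 = 0.038522719
sector 3: (2967/15348)²·9.8²/357 = 0.010053458
Sum = 0.057685881 → 0.057686.

0.057686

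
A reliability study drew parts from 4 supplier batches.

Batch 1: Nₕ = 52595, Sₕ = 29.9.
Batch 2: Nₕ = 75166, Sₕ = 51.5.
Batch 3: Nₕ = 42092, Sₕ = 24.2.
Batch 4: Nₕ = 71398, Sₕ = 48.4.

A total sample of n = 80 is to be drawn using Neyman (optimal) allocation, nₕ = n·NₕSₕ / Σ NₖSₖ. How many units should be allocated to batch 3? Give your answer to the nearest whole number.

Σ NₕSₕ = 52595·29.9 + 75166·51.5 + 42092·24.2 + 71398·48.4 = 9917929.1.
Share for 3: 1018626.4/9917929.1 = 0.10271.
n_3 = 80 × 0.10271 = 8.216... → 8.

8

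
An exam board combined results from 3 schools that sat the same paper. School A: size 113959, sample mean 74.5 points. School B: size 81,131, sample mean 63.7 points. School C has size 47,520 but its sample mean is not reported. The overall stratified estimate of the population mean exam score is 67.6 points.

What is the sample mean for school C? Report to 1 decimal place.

57.7

Σ Nₕx̄ₕ = N·μ, so 47520·x̄_C = 242610·67.6 − (113959·74.5 + 81131·63.7).
= 16400436 − 13657990.2 = 2742445.8.
x̄_C = 2742445.8 / 47520 = 57.711... → 57.7.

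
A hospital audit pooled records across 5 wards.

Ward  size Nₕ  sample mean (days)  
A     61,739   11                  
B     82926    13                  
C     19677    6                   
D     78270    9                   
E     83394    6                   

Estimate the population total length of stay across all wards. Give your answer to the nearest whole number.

Estimate total by summing Nₕ·x̄ₕ over strata.
61739·11 + 82926·13 + 19677·6 + 78270·9 + 83394·6 = 679129 + 1078038 + 118062 + 704430 + 500364 = 3080023.

3080023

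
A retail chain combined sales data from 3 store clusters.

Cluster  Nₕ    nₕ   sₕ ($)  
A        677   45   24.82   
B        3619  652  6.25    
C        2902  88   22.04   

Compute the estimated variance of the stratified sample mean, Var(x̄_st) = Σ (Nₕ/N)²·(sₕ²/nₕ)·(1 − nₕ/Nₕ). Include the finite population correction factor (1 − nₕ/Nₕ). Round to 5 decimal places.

N = 7198. Term for each stratum: Wₕ²sₕ²/nₕ·(1−nₕ/Nₕ).
Var(x̄_st) = 0.11305066 + 0.01241638 + 0.87003821 = 0.99550524 → 0.99551.

0.99551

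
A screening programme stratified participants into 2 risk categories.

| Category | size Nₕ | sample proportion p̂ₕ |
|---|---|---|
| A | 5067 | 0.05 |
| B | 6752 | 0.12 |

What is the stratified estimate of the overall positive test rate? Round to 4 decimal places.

N = 5067 + 6752 = 11819.
Overall proportion = Σ (Nₕ/N)·p̂ₕ.
Σ Nₕp̂ₕ = 253.35 + 810.24 = 1063.59.
1063.59 / 11819 = 0.089990... → 0.0900.

0.0900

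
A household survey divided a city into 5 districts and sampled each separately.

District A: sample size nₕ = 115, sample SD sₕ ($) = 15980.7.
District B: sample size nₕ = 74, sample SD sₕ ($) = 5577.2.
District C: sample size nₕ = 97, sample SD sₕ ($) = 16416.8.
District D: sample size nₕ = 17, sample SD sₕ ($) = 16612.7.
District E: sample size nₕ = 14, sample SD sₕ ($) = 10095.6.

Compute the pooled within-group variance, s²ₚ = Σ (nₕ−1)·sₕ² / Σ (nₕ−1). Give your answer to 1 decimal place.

201916933.7

A: (115−1)·15980.7² = 114·255382772.49 = 29113636063.86
B: (74−1)·5577.2² = 73·31105159.84 = 2270676668.32
C: (97−1)·16416.8² = 96·269511322.24 = 25873086935.04
D: (17−1)·16612.7² = 16·275981801.29 = 4415708820.64
E: (14−1)·10095.6² = 13·101921139.36 = 1324974811.68
Numerator = 62998083299.54; denominator = Σ(nₕ−1) = 312.
s²ₚ = 62998083299.54/312 = 201916933.652... → 201916933.7.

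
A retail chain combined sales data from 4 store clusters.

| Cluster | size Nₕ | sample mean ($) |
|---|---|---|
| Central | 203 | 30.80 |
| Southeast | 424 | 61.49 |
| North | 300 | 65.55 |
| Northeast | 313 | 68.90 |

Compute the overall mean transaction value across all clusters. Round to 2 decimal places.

59.32

x̄_st = (Σ Nₕx̄ₕ) / (Σ Nₕ) = (203·30.80 + 424·61.49 + 300·65.55 + 313·68.90) / 1240
= 73554.86 / 1240 = 59.3184... → 59.32.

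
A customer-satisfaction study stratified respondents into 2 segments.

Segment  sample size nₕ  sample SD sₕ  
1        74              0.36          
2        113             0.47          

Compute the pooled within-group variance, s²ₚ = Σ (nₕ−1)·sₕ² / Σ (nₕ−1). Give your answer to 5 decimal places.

0.18487

1: (74−1)·0.36² = 73·0.1296 = 9.4608
2: (113−1)·0.47² = 112·0.2209 = 24.7408
Numerator = 34.2016; denominator = Σ(nₕ−1) = 185.
s²ₚ = 34.2016/185 = 0.1848735... → 0.18487.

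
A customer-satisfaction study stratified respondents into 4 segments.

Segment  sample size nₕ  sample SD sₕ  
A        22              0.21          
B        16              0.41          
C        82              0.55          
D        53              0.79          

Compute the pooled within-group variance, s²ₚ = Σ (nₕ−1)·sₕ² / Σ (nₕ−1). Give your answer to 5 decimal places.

0.35742

Degrees of freedom: 21 + 15 + 81 + 52 = 169.
Σ(nₕ−1)sₕ² = 21·0.0441 + 15·0.1681 + 81·0.3025 + 52·0.6241 = 60.4033.
s²ₚ = 60.4033 / 169 = 0.3574160... → 0.35742.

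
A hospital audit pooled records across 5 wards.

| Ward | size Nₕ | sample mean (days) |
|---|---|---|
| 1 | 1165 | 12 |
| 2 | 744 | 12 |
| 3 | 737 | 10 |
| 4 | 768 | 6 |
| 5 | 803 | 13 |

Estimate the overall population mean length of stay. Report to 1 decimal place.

10.7

N = 4217; weights Wₕ = Nₕ/N = (0.2763, 0.1764, 0.1748, 0.1821, 0.1904).
x̄_st = Σ Wₕ·x̄ₕ = 0.2763·12 + 0.1764·12 + 0.1748·10 + 0.1821·6 + 0.1904·13 ≈ 10.748...
→ 10.7.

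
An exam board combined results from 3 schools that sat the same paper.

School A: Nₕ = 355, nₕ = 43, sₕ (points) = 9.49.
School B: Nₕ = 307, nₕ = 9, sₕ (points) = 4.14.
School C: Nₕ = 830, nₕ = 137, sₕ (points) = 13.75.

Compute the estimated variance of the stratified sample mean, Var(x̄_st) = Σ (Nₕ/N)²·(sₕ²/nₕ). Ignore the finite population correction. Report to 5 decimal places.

N = 1492; Wₕ = Nₕ/N.
school A: (355/1492)²·9.49²/43 = 0.11857224
school B: (307/1492)²·4.14²/9 = 0.08063011
school C: (830/1492)²·13.75²/137 = 0.42707423
Sum = 0.62627659 → 0.62628.

0.62628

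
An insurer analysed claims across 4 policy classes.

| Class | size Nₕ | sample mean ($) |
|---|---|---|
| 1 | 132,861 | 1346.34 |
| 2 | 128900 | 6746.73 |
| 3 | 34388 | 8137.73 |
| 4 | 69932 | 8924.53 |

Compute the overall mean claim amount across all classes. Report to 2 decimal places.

N = 366081; weights Wₕ = Nₕ/N = (0.3629, 0.3521, 0.0939, 0.1910).
x̄_st = Σ Wₕ·x̄ₕ = 0.3629·1346.34 + 0.3521·6746.73 + 0.0939·8137.73 + 0.1910·8924.53 ≈ 5333.4646...
→ 5333.46.

5333.46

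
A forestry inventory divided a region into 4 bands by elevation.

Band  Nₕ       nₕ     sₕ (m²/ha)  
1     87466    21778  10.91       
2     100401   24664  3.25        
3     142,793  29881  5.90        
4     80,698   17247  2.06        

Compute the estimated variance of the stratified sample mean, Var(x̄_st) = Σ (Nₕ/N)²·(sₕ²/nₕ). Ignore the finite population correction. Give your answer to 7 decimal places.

0.0004225

N = 411358; Wₕ = Nₕ/N.
band 1: (87466/411358)²·10.91²/21778 = 0.0002470985
band 2: (100401/411358)²·3.25²/24664 = 0.0000255117
band 3: (142793/411358)²·5.90²/29881 = 0.0001403728
band 4: (80698/411358)²·2.06²/17247 = 0.0000094691
Sum = 0.0004224520 → 0.0004225.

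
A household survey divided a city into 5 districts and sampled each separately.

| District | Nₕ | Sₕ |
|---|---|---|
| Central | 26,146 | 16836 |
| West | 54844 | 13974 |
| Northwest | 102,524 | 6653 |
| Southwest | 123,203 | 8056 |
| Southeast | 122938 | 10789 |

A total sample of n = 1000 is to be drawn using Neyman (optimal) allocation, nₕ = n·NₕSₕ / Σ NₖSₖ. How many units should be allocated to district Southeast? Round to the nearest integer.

315

Σ NₕSₕ = 26146·16836 + 54844·13974 + 102524·6653 + 123203·8056 + 122938·10789 = 4207577734.
Share for Southeast: 1326378082/4207577734 = 0.31524.
n_Southeast = 1000 × 0.31524 = 315.236... → 315.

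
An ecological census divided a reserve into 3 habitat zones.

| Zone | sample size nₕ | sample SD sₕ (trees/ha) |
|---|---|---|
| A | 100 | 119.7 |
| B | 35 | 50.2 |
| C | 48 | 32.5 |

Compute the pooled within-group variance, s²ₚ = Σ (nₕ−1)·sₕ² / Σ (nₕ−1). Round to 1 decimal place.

Degrees of freedom: 99 + 34 + 47 = 180.
Σ(nₕ−1)sₕ² = 99·14328.09 + 34·2520.04 + 47·1056.25 = 1553806.02.
s²ₚ = 1553806.02 / 180 = 8632.256... → 8632.3.

8632.3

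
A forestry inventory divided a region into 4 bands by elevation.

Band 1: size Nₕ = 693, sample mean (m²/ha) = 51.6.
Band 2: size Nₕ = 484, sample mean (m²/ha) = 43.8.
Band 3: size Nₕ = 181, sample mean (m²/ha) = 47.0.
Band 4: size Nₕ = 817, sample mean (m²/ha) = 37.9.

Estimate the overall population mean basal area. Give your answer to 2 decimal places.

44.34

N = 2175; weights Wₕ = Nₕ/N = (0.3186, 0.2225, 0.0832, 0.3756).
x̄_st = Σ Wₕ·x̄ₕ = 0.3186·51.6 + 0.2225·43.8 + 0.0832·47.0 + 0.3756·37.9 ≈ 44.3353...
→ 44.34.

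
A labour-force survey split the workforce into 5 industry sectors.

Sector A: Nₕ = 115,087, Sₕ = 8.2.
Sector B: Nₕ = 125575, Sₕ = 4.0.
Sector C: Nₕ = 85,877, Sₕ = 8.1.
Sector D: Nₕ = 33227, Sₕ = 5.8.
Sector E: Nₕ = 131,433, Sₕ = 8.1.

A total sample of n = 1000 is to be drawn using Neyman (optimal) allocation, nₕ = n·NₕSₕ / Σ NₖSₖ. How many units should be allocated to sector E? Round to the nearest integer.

Σ NₕSₕ = 115087·8.2 + 125575·4.0 + 85877·8.1 + 33227·5.8 + 131433·8.1 = 3398941.
Share for E: 1064607.3/3398941 = 0.31322.
n_E = 1000 × 0.31322 = 313.217... → 313.

313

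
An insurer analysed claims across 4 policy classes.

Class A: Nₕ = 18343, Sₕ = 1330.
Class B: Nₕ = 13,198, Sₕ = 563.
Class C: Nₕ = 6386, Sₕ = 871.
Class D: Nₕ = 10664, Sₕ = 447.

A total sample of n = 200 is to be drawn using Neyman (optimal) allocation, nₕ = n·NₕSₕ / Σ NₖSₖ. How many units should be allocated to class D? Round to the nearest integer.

Σ NₕSₕ = 18343·1330 + 13198·563 + 6386·871 + 10664·447 = 42155678.
Share for D: 4766808/42155678 = 0.11308.
n_D = 200 × 0.11308 = 22.615... → 23.

23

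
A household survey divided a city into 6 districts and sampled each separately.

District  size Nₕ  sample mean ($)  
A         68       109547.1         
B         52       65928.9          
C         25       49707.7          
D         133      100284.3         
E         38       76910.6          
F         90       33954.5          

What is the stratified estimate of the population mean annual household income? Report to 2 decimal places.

N = 68 + 52 + 25 + 133 + 38 + 90 = 406.
The stratified mean weights each stratum mean by its population share Nₕ/N.
Σ Nₕx̄ₕ = 68·109547.1 + 52·65928.9 + 25·49707.7 + 133·100284.3 + 38·76910.6 + 90·33954.5 = 7449202.8 + 3428302.8 + 1242692.5 + 13337811.9 + 2922602.8 + 3055905 = 31436517.8.
Divide by N: 31436517.8 / 406 = 77429.8468... → 77429.85.

77429.85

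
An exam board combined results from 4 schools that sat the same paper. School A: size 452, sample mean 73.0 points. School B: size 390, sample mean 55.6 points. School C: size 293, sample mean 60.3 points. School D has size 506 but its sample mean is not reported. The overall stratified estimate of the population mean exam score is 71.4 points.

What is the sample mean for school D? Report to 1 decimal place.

Σ Nₕx̄ₕ = N·μ, so 506·x̄_D = 1641·71.4 − (452·73.0 + 390·55.6 + 293·60.3).
= 117167.4 − 72347.9 = 44819.5.
x̄_D = 44819.5 / 506 = 88.576... → 88.6.

88.6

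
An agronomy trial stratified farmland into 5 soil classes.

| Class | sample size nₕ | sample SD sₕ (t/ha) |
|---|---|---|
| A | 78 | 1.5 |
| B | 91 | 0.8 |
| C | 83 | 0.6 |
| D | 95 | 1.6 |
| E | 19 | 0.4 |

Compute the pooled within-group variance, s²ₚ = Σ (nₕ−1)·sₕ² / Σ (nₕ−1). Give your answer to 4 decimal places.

1.3958

A: (78−1)·1.5² = 77·2.25 = 173.25
B: (91−1)·0.8² = 90·0.64 = 57.6
C: (83−1)·0.6² = 82·0.36 = 29.52
D: (95−1)·1.6² = 94·2.56 = 240.64
E: (19−1)·0.4² = 18·0.16 = 2.88
Numerator = 503.89; denominator = Σ(nₕ−1) = 361.
s²ₚ = 503.89/361 = 1.395817... → 1.3958.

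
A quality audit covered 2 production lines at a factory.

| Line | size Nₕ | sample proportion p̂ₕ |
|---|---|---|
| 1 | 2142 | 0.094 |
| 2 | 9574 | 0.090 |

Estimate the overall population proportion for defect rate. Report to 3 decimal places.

N = 2142 + 9574 = 11716.
Overall proportion = Σ (Nₕ/N)·p̂ₕ.
Σ Nₕp̂ₕ = 201.348 + 861.66 = 1063.008.
1063.008 / 11716 = 0.09073... → 0.091.

0.091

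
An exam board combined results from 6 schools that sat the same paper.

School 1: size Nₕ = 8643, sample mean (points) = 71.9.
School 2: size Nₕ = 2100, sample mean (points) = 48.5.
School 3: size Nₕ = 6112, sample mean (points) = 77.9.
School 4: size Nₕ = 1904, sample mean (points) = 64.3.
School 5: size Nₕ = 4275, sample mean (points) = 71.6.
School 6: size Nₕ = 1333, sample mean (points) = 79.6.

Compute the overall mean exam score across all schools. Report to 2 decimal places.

71.16

x̄_st = (Σ Nₕx̄ₕ) / (Σ Nₕ) = (8643·71.9 + 2100·48.5 + 6112·77.9 + 1904·64.3 + 4275·71.6 + 1333·79.6) / 24367
= 1734030.5 / 24367 = 71.1631... → 71.16.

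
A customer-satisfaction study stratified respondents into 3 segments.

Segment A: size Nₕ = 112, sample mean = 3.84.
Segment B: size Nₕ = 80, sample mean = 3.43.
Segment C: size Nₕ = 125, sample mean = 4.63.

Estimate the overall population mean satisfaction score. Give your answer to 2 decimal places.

x̄_st = (Σ Nₕx̄ₕ) / (Σ Nₕ) = (112·3.84 + 80·3.43 + 125·4.63) / 317
= 1283.23 / 317 = 4.0480... → 4.05.

4.05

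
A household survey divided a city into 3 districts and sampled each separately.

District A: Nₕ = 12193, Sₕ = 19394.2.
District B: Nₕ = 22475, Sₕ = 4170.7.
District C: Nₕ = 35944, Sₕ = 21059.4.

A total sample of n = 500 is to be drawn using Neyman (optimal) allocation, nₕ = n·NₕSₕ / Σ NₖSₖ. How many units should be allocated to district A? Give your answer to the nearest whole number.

A: NₕSₕ = 12193·19394.2 = 236473480.6
B: NₕSₕ = 22475·4170.7 = 93736482.5
C: NₕSₕ = 35944·21059.4 = 756959073.6
Σ NₕSₕ = 1087169036.7.
n_A = 500·236473480.6/1087169036.7 = 108.757... → 109.

109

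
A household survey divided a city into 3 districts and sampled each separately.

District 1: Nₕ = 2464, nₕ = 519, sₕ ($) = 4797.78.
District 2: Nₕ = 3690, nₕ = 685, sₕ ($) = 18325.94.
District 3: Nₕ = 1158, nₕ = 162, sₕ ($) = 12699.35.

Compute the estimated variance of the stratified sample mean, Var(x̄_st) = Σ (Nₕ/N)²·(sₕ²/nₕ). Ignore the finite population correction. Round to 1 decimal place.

N = 7312; Wₕ = Nₕ/N.
district 1: (2464/7312)²·4797.78²/519 = 5036.4247
district 2: (3690/7312)²·18325.94²/685 = 124859.7083
district 3: (1158/7312)²·12699.35²/162 = 24968.5156
Sum = 154864.6486 → 154864.6.

154864.6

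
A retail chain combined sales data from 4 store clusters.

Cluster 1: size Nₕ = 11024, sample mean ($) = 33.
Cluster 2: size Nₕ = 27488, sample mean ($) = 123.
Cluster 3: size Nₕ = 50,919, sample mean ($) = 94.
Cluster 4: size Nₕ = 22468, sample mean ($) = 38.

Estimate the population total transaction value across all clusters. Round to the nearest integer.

Estimate total by summing Nₕ·x̄ₕ over strata.
11024·33 + 27488·123 + 50919·94 + 22468·38 = 363792 + 3381024 + 4786386 + 853784 = 9384986.

9384986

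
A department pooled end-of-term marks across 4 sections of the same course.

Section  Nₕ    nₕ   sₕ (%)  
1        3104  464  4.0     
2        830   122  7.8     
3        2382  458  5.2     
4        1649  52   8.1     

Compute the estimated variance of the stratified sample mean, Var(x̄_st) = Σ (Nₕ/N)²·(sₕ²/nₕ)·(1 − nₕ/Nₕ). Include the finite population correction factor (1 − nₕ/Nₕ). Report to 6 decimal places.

0.065713

N = 7965. Term for each stratum: Wₕ²sₕ²/nₕ·(1−nₕ/Nₕ).
Var(x̄_st) = 0.004454060 + 0.004619226 + 0.004264975 + 0.052374598 = 0.065712859 → 0.065713.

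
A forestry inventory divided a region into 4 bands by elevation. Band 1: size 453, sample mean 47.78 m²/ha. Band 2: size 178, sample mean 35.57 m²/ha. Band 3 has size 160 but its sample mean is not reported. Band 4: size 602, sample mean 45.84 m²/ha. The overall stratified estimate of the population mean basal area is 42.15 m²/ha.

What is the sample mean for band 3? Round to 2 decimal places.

Σ Nₕx̄ₕ = N·μ, so 160·x̄_3 = 1393·42.15 − (453·47.78 + 178·35.57 + 602·45.84).
= 58714.95 − 55571.48 = 3143.47.
x̄_3 = 3143.47 / 160 = 19.6467... → 19.65.

19.65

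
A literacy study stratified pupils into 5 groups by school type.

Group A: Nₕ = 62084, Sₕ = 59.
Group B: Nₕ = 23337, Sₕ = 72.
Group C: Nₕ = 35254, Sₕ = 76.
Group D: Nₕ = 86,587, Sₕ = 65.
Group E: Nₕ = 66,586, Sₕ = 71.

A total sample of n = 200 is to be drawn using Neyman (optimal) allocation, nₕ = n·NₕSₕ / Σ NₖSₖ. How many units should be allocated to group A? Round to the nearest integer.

A: NₕSₕ = 62084·59 = 3662956
B: NₕSₕ = 23337·72 = 1680264
C: NₕSₕ = 35254·76 = 2679304
D: NₕSₕ = 86587·65 = 5628155
E: NₕSₕ = 66586·71 = 4727606
Σ NₕSₕ = 18378285.
n_A = 200·3662956/18378285 = 39.862... → 40.

40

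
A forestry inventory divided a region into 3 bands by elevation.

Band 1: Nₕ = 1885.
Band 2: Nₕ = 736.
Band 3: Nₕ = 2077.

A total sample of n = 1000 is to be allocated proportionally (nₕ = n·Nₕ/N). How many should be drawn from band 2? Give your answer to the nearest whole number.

Share of band 2 = 736/4698 = 0.15666.
Allocate 1000 × 0.15666 = 156.662... → 157.

157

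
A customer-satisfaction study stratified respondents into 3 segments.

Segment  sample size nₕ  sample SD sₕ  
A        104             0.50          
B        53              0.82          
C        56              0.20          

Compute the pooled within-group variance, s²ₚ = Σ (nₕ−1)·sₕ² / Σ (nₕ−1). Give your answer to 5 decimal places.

Degrees of freedom: 103 + 52 + 55 = 210.
Σ(nₕ−1)sₕ² = 103·0.25 + 52·0.6724 + 55·0.04 = 62.9148.
s²ₚ = 62.9148 / 210 = 0.2995943... → 0.29959.

0.29959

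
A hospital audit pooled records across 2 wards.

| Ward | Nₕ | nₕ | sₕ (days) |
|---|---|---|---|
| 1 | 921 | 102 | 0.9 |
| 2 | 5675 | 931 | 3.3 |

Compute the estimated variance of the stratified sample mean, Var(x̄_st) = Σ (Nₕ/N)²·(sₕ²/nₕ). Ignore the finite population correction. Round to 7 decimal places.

N = 6596; Wₕ = Nₕ/N.
ward 1: (921/6596)²·0.9²/102 = 0.0001548256
ward 2: (5675/6596)²·3.3²/931 = 0.0086586191
Sum = 0.0088134447 → 0.0088134.

0.0088134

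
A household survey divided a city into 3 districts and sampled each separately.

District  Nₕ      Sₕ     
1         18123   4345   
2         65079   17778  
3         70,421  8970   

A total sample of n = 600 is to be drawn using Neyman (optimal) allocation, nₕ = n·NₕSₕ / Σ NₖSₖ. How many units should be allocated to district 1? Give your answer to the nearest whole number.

1: NₕSₕ = 18123·4345 = 78744435
2: NₕSₕ = 65079·17778 = 1156974462
3: NₕSₕ = 70421·8970 = 631676370
Σ NₕSₕ = 1867395267.
n_1 = 600·78744435/1867395267 = 25.301... → 25.

25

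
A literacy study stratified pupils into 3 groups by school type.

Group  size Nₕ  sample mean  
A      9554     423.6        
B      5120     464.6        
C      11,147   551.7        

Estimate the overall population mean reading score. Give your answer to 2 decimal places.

487.03

N = 9554 + 5120 + 11147 = 25821.
The stratified mean weights each stratum mean by its population share Nₕ/N.
Σ Nₕx̄ₕ = 9554·423.6 + 5120·464.6 + 11147·551.7 = 4047074.4 + 2378752 + 6149799.9 = 12575626.3.
Divide by N: 12575626.3 / 25821 = 487.0310... → 487.03.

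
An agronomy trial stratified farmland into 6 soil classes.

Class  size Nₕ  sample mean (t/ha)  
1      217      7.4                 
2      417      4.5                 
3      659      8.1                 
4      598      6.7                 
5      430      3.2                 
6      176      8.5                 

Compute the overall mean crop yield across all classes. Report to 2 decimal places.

6.29

N = 217 + 417 + 659 + 598 + 430 + 176 = 2497.
Weight each subgroup mean by Nₕ/N and sum.
Σ Nₕx̄ₕ = 217·7.4 + 417·4.5 + 659·8.1 + 598·6.7 + 430·3.2 + 176·8.5 = 1605.8 + 1876.5 + 5337.9 + 4006.6 + 1376 + 1496 = 15698.8.
Divide by N: 15698.8 / 2497 = 6.2871... → 6.29.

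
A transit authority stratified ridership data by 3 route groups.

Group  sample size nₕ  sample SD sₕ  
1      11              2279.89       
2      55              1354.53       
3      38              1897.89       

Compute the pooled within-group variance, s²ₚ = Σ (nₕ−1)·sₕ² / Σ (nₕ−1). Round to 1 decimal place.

2815139.3

1: (11−1)·2279.89² = 10·5197898.4121 = 51978984.121
2: (55−1)·1354.53² = 54·1834751.5209 = 99076582.1286
3: (38−1)·1897.89² = 37·3601986.4521 = 133273498.7277
Numerator = 284329064.9773; denominator = Σ(nₕ−1) = 101.
s²ₚ = 284329064.9773/101 = 2815139.257... → 2815139.3.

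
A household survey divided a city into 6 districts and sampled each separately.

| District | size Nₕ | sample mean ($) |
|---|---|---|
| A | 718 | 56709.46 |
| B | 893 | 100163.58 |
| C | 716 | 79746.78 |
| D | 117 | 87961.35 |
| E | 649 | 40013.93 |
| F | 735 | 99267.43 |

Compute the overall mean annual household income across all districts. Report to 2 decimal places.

x̄_st = (Σ Nₕx̄ₕ) / (Σ Nₕ) = (718·56709.46 + 893·100163.58 + 716·79746.78 + 117·87961.35 + 649·40013.93 + 735·99267.43) / 3828
= 296484243.27 / 3828 = 77451.4742... → 77451.47.

77451.47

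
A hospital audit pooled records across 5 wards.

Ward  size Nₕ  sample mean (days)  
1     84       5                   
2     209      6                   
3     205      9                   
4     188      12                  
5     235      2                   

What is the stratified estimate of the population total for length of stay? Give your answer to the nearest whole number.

1: 84·5 = 420
2: 209·6 = 1254
3: 205·9 = 1845
4: 188·12 = 2256
5: 235·2 = 470
τ̂ = Σ Nₕx̄ₕ = 6245.

6245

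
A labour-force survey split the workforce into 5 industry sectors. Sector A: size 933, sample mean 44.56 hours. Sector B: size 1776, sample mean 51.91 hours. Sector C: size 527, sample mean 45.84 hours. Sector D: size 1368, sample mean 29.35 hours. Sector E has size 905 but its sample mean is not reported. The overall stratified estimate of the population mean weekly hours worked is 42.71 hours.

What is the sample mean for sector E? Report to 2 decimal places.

Σ Nₕx̄ₕ = N·μ, so 905·x̄_E = 5509·42.71 − (933·44.56 + 1776·51.91 + 527·45.84 + 1368·29.35).
= 235289.39 − 198075.12 = 37214.27.
x̄_E = 37214.27 / 905 = 41.1207... → 41.12.

41.12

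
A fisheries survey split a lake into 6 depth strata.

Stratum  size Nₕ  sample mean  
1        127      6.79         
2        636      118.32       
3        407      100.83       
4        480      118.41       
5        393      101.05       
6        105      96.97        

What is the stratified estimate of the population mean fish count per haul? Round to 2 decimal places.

x̄_st = (Σ Nₕx̄ₕ) / (Σ Nₕ) = (127·6.79 + 636·118.32 + 407·100.83 + 480·118.41 + 393·101.05 + 105·96.97) / 2148
= 223882.96 / 2148 = 104.2286... → 104.23.

104.23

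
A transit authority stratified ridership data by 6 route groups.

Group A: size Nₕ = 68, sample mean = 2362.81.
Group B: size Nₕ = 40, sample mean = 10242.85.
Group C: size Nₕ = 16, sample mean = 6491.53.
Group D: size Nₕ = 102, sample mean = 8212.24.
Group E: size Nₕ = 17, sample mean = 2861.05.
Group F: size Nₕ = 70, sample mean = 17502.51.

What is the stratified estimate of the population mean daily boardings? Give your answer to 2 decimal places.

N = 68 + 40 + 16 + 102 + 17 + 70 = 313.
The stratified mean weights each stratum mean by its population share Nₕ/N.
Σ Nₕx̄ₕ = 68·2362.81 + 40·10242.85 + 16·6491.53 + 102·8212.24 + 17·2861.05 + 70·17502.51 = 160671.08 + 409714 + 103864.48 + 837648.48 + 48637.85 + 1225175.7 = 2785711.59.
Divide by N: 2785711.59 / 313 = 8900.0370... → 8900.04.

8900.04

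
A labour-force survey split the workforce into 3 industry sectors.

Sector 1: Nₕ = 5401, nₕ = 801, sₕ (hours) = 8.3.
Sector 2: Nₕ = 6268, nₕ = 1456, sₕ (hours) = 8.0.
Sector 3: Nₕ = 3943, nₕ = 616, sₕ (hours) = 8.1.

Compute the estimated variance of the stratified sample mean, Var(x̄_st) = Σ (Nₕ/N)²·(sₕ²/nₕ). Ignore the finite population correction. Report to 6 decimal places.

0.024173

N = 15612; Wₕ = Nₕ/N.
sector 1: (5401/15612)²·8.3²/801 = 0.010293307
sector 2: (6268/15612)²·8.0²/1456 = 0.007085320
sector 3: (3943/15612)²·8.1²/616 = 0.006794004
Sum = 0.024172632 → 0.024173.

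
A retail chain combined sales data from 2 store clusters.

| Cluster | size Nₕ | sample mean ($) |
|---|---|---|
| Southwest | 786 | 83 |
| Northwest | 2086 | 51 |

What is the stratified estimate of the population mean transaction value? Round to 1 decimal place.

x̄_st = (Σ Nₕx̄ₕ) / (Σ Nₕ) = (786·83 + 2086·51) / 2872
= 171624 / 2872 = 59.758... → 59.8.

59.8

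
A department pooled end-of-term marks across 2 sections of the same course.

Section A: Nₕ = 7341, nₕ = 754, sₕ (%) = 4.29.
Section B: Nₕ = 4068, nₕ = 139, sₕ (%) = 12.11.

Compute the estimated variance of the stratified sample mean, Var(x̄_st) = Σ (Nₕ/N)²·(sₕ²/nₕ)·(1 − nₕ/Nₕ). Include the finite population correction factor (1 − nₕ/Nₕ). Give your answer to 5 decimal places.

N = 11409; Wₕ = Nₕ/N.
section A: (7341/11409)²·4.29²/754·(1 − 754/7341) = 0.00906757
section B: (4068/11409)²·12.11²/139·(1 − 139/4068) = 0.12955116
Sum = 0.13861873 → 0.13862.

0.13862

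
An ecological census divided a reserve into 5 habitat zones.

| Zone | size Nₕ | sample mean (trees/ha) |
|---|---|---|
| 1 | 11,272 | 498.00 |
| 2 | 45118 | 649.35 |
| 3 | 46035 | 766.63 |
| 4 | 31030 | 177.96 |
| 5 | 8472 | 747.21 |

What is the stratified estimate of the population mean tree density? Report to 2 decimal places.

578.15

N = 141927; weights Wₕ = Nₕ/N = (0.0794, 0.3179, 0.3244, 0.2186, 0.0597).
x̄_st = Σ Wₕ·x̄ₕ = 0.0794·498.00 + 0.3179·649.35 + 0.3244·766.63 + 0.2186·177.96 + 0.0597·747.21 ≈ 578.1501...
→ 578.15.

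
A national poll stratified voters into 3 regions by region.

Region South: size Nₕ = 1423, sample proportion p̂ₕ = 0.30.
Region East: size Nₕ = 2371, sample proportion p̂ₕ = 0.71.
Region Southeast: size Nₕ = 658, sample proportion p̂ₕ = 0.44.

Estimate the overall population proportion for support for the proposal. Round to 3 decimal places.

Wₕ = Nₕ/N with N = 4452: 0.3196, 0.5326, 0.1478.
p̂_st = 0.3196·0.30 + 0.5326·0.71 + 0.1478·0.44 ≈ 0.53905... → 0.539.

0.539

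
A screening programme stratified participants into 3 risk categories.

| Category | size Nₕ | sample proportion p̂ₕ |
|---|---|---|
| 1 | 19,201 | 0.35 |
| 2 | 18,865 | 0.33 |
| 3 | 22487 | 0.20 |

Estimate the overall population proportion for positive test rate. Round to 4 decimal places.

N = 19201 + 18865 + 22487 = 60553.
Overall proportion = Σ (Nₕ/N)·p̂ₕ.
Σ Nₕp̂ₕ = 6720.35 + 6225.45 + 4497.4 = 17443.2.
17443.2 / 60553 = 0.288065... → 0.2881.

0.2881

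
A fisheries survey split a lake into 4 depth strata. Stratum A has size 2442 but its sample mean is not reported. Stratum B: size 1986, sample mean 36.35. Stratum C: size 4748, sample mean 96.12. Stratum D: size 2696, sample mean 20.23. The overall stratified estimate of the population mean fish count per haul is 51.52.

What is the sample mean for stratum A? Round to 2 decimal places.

11.69

Σ Nₕx̄ₕ = N·μ, so 2442·x̄_A = 11872·51.52 − (1986·36.35 + 4748·96.12 + 2696·20.23).
= 611645.44 − 583108.94 = 28536.5.
x̄_A = 28536.5 / 2442 = 11.6857... → 11.69.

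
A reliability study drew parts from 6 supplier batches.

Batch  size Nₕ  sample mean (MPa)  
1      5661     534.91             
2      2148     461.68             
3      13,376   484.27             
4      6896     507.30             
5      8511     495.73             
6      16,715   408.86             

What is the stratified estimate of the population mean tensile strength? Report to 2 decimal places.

469.90

x̄_st = (Σ Nₕx̄ₕ) / (Σ Nₕ) = (5661·534.91 + 2148·461.68 + 13376·484.27 + 6896·507.30 + 8511·495.73 + 16715·408.86) / 53307
= 25049003.4 / 53307 = 469.9008... → 469.90.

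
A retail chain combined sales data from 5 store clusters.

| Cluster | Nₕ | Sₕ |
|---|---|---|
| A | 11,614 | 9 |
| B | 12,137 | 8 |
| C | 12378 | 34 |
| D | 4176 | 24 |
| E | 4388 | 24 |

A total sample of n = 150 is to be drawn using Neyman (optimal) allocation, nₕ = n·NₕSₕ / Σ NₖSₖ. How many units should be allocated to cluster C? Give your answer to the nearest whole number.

Σ NₕSₕ = 11614·9 + 12137·8 + 12378·34 + 4176·24 + 4388·24 = 828010.
Share for C: 420852/828010 = 0.50827.
n_C = 150 × 0.50827 = 76.240... → 76.

76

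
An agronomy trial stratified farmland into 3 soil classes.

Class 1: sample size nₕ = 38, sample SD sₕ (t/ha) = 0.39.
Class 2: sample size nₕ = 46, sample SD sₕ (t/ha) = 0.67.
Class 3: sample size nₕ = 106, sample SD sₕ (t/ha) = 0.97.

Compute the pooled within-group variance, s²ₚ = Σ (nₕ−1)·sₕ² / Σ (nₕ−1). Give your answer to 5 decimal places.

0.66643

Degrees of freedom: 37 + 45 + 105 = 187.
Σ(nₕ−1)sₕ² = 37·0.1521 + 45·0.4489 + 105·0.9409 = 124.6227.
s²ₚ = 124.6227 / 187 = 0.6664316... → 0.66643.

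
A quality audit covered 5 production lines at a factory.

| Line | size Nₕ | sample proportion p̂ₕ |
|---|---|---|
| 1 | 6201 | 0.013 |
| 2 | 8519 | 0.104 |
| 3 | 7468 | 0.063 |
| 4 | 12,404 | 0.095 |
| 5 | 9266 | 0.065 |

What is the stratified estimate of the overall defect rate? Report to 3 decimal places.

Wₕ = Nₕ/N with N = 43858: 0.1414, 0.1942, 0.1703, 0.2828, 0.2113.
p̂_st = 0.1414·0.013 + 0.1942·0.104 + 0.1703·0.063 + 0.2828·0.095 + 0.2113·0.065 ≈ 0.07337... → 0.073.

0.073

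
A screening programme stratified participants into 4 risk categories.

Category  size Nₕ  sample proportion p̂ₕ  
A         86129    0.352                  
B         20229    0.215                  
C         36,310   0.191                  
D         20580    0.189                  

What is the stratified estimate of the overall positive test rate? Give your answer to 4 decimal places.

N = 86129 + 20229 + 36310 + 20580 = 163248.
Overall proportion = Σ (Nₕ/N)·p̂ₕ.
Σ Nₕp̂ₕ = 30317.408 + 4349.235 + 6935.21 + 3889.62 = 45491.473.
45491.473 / 163248 = 0.278665... → 0.2787.

0.2787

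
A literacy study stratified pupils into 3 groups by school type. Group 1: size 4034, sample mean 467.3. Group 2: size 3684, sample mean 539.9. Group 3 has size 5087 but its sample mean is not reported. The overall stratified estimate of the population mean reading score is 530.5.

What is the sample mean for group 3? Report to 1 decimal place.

573.8

N = 4034 + 3684 + 5087 = 12805.
Overall total = μ·N = 530.5·12805 = 6793052.5.
Subtract the known strata: 4034·467.3 + 3684·539.9 = 3874079.8.
Remaining total for group 3: 6793052.5 − 3874079.8 = 2918972.7.
Divide by its size: 2918972.7 / 5087 = 573.810... → 573.8.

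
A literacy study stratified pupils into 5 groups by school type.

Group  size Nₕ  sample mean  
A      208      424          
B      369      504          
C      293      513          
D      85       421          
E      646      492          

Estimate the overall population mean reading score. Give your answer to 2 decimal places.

x̄_st = (Σ Nₕx̄ₕ) / (Σ Nₕ) = (208·424 + 369·504 + 293·513 + 85·421 + 646·492) / 1601
= 778094 / 1601 = 486.0050... → 486.00.

486.00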